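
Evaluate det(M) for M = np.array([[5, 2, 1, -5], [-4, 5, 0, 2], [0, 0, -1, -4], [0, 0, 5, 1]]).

M is block upper-triangular with a 2×2 block and a 2×2 block on the diagonal, so its determinant equals the product of the determinants of the diagonal blocks.
det of the 2×2 block = 33
det of the 2×2 block = 19
det = (33)·(19) = 627

627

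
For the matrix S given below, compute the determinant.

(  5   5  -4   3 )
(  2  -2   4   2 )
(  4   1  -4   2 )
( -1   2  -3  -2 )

Expand along row 1:
  + (5) · M_11   where M_11 = det([-2 4 2; 1 -4 2; 2 -3 -2]) = 6
  − (5) · M_12   where M_12 = det([2 4 2; 4 -4 2; -1 -3 -2]) = 20
  + (-4) · M_13   where M_13 = det([2 -2 2; 4 1 2; -1 2 -2]) = -6
  − (3) · M_14   where M_14 = det([2 -2 4; 4 1 -4; -1 2 -3]) = 14
det = (+1)·(5)·(6) + (-1)·(5)·(20) + (+1)·(-4)·(-6) + (-1)·(3)·(14) = -88

det(S) = -88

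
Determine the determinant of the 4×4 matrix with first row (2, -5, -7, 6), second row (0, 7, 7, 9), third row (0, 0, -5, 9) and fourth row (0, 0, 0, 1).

The matrix is upper triangular, so the determinant is the product of the diagonal entries:
det = (2) · (7) · (-5) · (1) = -70

-70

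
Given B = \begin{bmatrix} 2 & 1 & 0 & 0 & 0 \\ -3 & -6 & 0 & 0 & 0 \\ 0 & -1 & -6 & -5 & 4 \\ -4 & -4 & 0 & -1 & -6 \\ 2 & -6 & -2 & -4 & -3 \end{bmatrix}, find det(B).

B is block lower-triangular with a 2×2 block and a 3×3 block on the diagonal, so its determinant equals the product of the determinants of the diagonal blocks.
det of the 2×2 block = -9
det of the 3×3 block = 58
det = (-9)·(58) = -522

The determinant is -522.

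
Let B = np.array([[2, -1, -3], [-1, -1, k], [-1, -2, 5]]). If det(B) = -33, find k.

k = -3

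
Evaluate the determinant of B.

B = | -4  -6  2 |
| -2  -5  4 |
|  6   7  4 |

The determinant is 32.

Expand along row 1:
  + (-4) · |-5 4; 7 4| = (-4)·(-20 − 28) = 192
  − (-6) · |-2 4; 6 4| = −(-6)·(-8 − 24) = -192
  + 2 · |-2 -5; 6 7| = 2·(-14 − (-30)) = 32
Sum: (192) + (-192) + (32) = 32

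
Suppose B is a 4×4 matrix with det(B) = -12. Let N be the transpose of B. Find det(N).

det(Bᵀ) = det(B).
det(N) = (1)·(-12) = -12

det(N) = -12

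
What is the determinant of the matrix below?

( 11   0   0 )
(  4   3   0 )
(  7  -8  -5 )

-165

The matrix is lower triangular, so the determinant is the product of the diagonal entries:
det = (11) · (3) · (-5) = -165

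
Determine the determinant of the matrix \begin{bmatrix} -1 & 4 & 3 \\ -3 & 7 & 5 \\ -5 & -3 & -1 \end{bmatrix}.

12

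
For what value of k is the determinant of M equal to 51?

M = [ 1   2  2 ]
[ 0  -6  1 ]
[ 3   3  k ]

Expanding along the row containing k, det(M) is linear in k: det(M) = (-6)·k + (39).
Set (-6)·k + (39) = 51  ⇒  (-6)·k = 12  ⇒  k = -2.

k = -2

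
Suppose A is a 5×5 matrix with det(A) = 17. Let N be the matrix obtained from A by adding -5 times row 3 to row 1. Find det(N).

Adding a multiple of one row to another leaves the determinant unchanged.
det(N) = (1)·(17) = 17

|N| = 17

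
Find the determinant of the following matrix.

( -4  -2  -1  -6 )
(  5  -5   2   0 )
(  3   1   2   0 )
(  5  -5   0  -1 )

-276

Expand along column 4 (it has 2 zeros):
  − (-6) · M_14   where M_14 = det([5 -5 2; 3 1 2; 5 -5 0]) = -40
  + (-1) · M_44   where M_44 = det([-4 -2 -1; 5 -5 2; 3 1 2]) = 36
det = (-1)·(-6)·(-40) + (+1)·(-1)·(36) = -276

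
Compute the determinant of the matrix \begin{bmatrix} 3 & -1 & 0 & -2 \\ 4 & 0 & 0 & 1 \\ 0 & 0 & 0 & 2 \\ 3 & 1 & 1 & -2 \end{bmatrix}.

Expand along row 3 (it has 3 zeros):
  − (2) · M_34   where M_34 = det([3 -1 0; 4 0 0; 3 1 1]) = 4
det = (-1)·(2)·(4) = -8

-8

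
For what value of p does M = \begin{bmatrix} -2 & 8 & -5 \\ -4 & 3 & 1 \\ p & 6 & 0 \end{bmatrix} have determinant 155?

p = 1

Expanding along the row containing p, det(M) is linear in p: det(M) = (23)·p + (132).
Set (23)·p + (132) = 155  ⇒  (23)·p = 23  ⇒  p = 1.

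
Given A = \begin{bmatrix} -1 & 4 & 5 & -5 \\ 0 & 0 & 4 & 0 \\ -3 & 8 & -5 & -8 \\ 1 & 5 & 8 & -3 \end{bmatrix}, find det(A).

Expand along row 2 (it has 3 zeros):
  − (4) · M_23   where M_23 = det([-1 4 -5; -3 8 -8; 1 5 -3]) = 31
det = (-1)·(4)·(31) = -124

det(A) = -124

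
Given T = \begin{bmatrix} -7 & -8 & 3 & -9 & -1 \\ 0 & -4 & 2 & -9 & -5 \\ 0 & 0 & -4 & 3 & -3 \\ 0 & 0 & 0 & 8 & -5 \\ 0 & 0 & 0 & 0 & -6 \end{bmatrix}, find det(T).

T is upper triangular, so det(T) is the product of the diagonal entries:
det = (-7) · (-4) · (-4) · (8) · (-6) = 5376

det(T) = 5376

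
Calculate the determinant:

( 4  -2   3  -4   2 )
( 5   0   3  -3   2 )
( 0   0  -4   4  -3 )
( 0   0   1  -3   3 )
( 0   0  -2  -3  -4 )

The matrix is block upper-triangular with a 2×2 block and a 3×3 block on the diagonal, so its determinant equals the product of the determinants of the diagonal blocks.
det of the 2×2 block = 10
det of the 3×3 block = -65
det = (10)·(-65) = -650

The determinant is -650.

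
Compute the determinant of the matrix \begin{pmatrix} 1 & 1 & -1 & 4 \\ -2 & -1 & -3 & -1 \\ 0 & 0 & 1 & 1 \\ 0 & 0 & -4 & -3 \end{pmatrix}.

The matrix is block upper-triangular with a 2×2 block and a 2×2 block on the diagonal, so its determinant equals the product of the determinants of the diagonal blocks.
det of the 2×2 block = 1
det of the 2×2 block = 1
det = (1)·(1) = 1

1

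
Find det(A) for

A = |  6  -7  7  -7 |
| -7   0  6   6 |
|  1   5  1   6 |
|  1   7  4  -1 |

Expand along row 2 (it has 1 zero):
  − (-7) · M_21   where M_21 = det([-7 7 -7; 5 1 6; 7 4 -1]) = 413
  − (6) · M_23   where M_23 = det([6 -7 -7; 1 5 6; 1 7 -1]) = -345
  + (6) · M_24   where M_24 = det([6 -7 7; 1 5 1; 1 7 4]) = 113
det = (-1)·(-7)·(413) + (-1)·(6)·(-345) + (+1)·(6)·(113) = 5639

|A| = 5639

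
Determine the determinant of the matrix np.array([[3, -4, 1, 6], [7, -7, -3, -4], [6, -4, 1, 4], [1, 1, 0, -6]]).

-230

Expand along row 4 (it has 1 zero):
  − (1) · M_41   where M_41 = det([-4 1 6; -7 -3 -4; -4 1 4]) = -38
  + (1) · M_42   where M_42 = det([3 1 6; 7 -3 -4; 6 1 4]) = 74
  + (-6) · M_44   where M_44 = det([3 -4 1; 7 -7 -3; 6 -4 1]) = 57
det = (-1)·(1)·(-38) + (+1)·(1)·(74) + (+1)·(-6)·(57) = -230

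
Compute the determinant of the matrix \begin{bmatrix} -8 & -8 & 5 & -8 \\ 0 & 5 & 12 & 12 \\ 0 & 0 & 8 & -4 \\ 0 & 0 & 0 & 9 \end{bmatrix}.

-2880

The matrix is upper triangular, so the determinant is the product of the diagonal entries:
det = (-8) · (5) · (8) · (9) = -2880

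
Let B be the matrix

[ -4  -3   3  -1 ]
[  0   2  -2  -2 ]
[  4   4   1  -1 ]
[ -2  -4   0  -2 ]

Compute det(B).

|B| = 192

Expand along row 2 (it has 1 zero):
  + (2) · M_22   where M_22 = det([-4 3 -1; 4 1 -1; -2 0 -2]) = 36
  − (-2) · M_23   where M_23 = det([-4 -3 -1; 4 4 -1; -2 -4 -2]) = 26
  + (-2) · M_24   where M_24 = det([-4 -3 3; 4 4 1; -2 -4 0]) = -34
det = (+1)·(2)·(36) + (-1)·(-2)·(26) + (+1)·(-2)·(-34) = 192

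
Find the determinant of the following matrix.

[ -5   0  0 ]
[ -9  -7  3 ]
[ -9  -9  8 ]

Expand along row 1:
  + (-5) · |-7 3; -9 8| = (-5)·(-56 − (-27)) = 145

145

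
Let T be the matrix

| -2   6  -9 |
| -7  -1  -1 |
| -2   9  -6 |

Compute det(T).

|T| = 315

Expand along row 1:
  + (-2) · |-1 -1; 9 -6| = (-2)·(6 − (-9)) = -30
  − 6 · |-7 -1; -2 -6| = −6·(42 − 2) = -240
  + (-9) · |-7 -1; -2 9| = (-9)·(-63 − 2) = 585
Sum: (-30) + (-240) + (585) = 315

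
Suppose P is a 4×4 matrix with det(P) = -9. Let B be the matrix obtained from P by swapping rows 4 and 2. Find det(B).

det(B) = 9

Swapping two rows multiplies the determinant by −1.
det(B) = (-1)·(-9) = 9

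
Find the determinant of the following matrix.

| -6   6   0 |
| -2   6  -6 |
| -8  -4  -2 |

480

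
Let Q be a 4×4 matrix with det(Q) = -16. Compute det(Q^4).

The determinant is 65536.

det(Q^4) = (det Q)^4 = (-16)^4 = 65536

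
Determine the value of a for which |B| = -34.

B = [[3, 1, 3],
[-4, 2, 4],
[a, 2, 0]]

-7

Expanding along the column containing a, det(B) is linear in a: det(B) = (-2)·a + (-48).
Set (-2)·a + (-48) = -34  ⇒  (-2)·a = 14  ⇒  a = -7.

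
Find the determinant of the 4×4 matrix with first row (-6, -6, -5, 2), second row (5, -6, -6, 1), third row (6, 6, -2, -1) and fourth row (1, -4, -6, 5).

-1758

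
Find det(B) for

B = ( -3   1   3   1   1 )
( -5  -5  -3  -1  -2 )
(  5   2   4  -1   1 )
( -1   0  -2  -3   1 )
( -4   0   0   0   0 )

224

Expand along row 5 (it has 4 zeros):
  + (-4) · M_51   where M_51 = det([1 3 1 1; -5 -3 -1 -2; 2 4 -1 1; 0 -2 -3 1]) = -56
det = (+1)·(-4)·(-56) = 224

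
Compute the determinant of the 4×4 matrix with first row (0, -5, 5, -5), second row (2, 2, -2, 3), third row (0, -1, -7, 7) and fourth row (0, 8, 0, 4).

-320

Expand along column 1 (it has 3 zeros):
  − (2) · M_21   where M_21 = det([-5 5 -5; -1 -7 7; 8 0 4]) = 160
det = (-1)·(2)·(160) = -320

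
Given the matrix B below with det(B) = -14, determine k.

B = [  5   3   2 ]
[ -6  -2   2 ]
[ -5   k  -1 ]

k = -2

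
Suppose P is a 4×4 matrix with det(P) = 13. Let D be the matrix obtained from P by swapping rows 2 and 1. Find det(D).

-13

Swapping two rows multiplies the determinant by −1.
det(D) = (-1)·(13) = -13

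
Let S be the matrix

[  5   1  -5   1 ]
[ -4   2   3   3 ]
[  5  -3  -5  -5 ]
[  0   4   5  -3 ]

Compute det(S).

Expand along row 4 (it has 1 zero):
  + (4) · M_42   where M_42 = det([5 -5 1; -4 3 3; 5 -5 -5]) = 30
  − (5) · M_43   where M_43 = det([5 1 1; -4 2 3; 5 -3 -5]) = -8
  + (-3) · M_44   where M_44 = det([5 1 -5; -4 2 3; 5 -3 -5]) = -20
det = (+1)·(4)·(30) + (-1)·(5)·(-8) + (+1)·(-3)·(-20) = 220

det(S) = 220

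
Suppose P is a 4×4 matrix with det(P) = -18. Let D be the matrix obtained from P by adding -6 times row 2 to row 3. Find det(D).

Adding a multiple of one row to another leaves the determinant unchanged.
det(D) = (1)·(-18) = -18

|D| = -18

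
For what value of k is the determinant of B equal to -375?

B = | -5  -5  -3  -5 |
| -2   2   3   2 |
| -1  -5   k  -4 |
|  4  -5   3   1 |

Expanding along the row containing k, det(B) is linear in k: det(B) = (-120)·k + (-375).
Set (-120)·k + (-375) = -375  ⇒  (-120)·k = 0  ⇒  k = 0.

0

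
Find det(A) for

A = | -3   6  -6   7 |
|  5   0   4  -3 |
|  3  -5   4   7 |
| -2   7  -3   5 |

Expand along row 2 (it has 1 zero):
  − (5) · M_21   where M_21 = det([6 -6 7; -5 4 7; 7 -3 5]) = -289
  − (4) · M_23   where M_23 = det([-3 6 7; 3 -5 7; -2 7 5]) = 125
  + (-3) · M_24   where M_24 = det([-3 6 -6; 3 -5 4; -2 7 -3]) = -21
det = (-1)·(5)·(-289) + (-1)·(4)·(125) + (+1)·(-3)·(-21) = 1008

|A| = 1008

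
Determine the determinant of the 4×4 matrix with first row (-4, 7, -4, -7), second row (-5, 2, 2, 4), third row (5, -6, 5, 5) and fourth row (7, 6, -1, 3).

Expand along row 1:
  + (-4) · M_11   where M_11 = det([2 2 4; -6 5 5; 6 -1 3]) = 40
  − (7) · M_12   where M_12 = det([-5 2 4; 5 5 5; 7 -1 3]) = -220
  + (-4) · M_13   where M_13 = det([-5 2 4; 5 -6 5; 7 6 3]) = 568
  − (-7) · M_14   where M_14 = det([-5 2 2; 5 -6 5; 7 6 -1]) = 344
det = (+1)·(-4)·(40) + (-1)·(7)·(-220) + (+1)·(-4)·(568) + (-1)·(-7)·(344) = 1516

1516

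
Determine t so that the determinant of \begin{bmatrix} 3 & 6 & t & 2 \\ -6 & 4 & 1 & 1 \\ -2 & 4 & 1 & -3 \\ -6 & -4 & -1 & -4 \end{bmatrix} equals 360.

Expanding along the row containing t, det(A) is linear in t: det(A) = (240)·t + (-360).
Set (240)·t + (-360) = 360  ⇒  (240)·t = 720  ⇒  t = 3.

3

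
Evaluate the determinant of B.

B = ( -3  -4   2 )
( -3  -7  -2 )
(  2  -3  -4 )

Expand along column 1:
  + (-3) · |-7 -2; -3 -4| = (-3)·(28 − 6) = -66
  − (-3) · |-4 2; -3 -4| = −(-3)·(16 − (-6)) = 66
  + 2 · |-4 2; -7 -2| = 2·(8 − (-14)) = 44
Sum: (-66) + (66) + (44) = 44

The determinant is 44.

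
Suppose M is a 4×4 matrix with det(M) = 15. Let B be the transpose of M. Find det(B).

The determinant is 15.

det(Mᵀ) = det(M).
det(B) = (1)·(15) = 15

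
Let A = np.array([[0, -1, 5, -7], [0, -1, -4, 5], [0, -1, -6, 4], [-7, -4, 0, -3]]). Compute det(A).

|A| = -231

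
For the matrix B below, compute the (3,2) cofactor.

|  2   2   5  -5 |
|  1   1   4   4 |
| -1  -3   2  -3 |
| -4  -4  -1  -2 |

Delete row 3 and column 2; the remaining 3×3 submatrix is [2 5 -5; 1 4 4; -4 -1 -2].
Its determinant is -153.
The cofactor carries sign (−1)^(3+2) = −1, so C_{3,2} = −(-153) = 153.

The cofactor is 153.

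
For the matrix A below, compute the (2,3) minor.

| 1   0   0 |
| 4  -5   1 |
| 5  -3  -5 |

The minor is -3.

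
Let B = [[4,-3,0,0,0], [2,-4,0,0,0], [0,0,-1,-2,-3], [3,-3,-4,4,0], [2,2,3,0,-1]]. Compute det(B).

B is block lower-triangular with a 2×2 block and a 3×3 block on the diagonal, so its determinant equals the product of the determinants of the diagonal blocks.
det of the 2×2 block = -10
det of the 3×3 block = 48
det = (-10)·(48) = -480

-480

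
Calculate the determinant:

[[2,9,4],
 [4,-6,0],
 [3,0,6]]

The determinant is -216.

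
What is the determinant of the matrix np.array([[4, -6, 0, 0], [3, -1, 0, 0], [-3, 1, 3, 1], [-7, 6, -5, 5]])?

The determinant is 280.

The matrix is block lower-triangular with a 2×2 block and a 2×2 block on the diagonal, so its determinant equals the product of the determinants of the diagonal blocks.
det of the 2×2 block = 14
det of the 2×2 block = 20
det = (14)·(20) = 280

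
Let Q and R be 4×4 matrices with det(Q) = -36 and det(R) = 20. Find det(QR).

The determinant is -720.

det(QR) = det(Q)·det(R) = (-36)·(20) = -720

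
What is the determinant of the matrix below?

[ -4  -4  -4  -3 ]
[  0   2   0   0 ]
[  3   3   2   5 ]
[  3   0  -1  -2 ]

Expand along row 2 (it has 3 zeros):
  + (2) · M_22   where M_22 = det([-4 -4 -3; 3 2 5; 3 -1 -2]) = -61
det = (+1)·(2)·(-61) = -122

The determinant is -122.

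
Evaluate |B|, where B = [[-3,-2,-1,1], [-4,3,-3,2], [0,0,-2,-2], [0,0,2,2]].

B is block upper-triangular with a 2×2 block and a 2×2 block on the diagonal, so its determinant equals the product of the determinants of the diagonal blocks.
det of the 2×2 block = -17
det of the 2×2 block = 0
det = (-17)·(0) = 0

0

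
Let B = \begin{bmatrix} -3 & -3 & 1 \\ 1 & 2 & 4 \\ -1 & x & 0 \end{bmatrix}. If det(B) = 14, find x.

Expanding along the column containing x, det(B) is linear in x: det(B) = (13)·x + (14).
Set (13)·x + (14) = 14  ⇒  (13)·x = 0  ⇒  x = 0.

x = 0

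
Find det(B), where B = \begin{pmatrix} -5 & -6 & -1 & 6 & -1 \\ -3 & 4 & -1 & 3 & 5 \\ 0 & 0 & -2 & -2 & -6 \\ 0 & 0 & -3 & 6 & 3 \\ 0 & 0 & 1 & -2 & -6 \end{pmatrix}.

B is block upper-triangular with a 2×2 block and a 3×3 block on the diagonal, so its determinant equals the product of the determinants of the diagonal blocks.
det of the 2×2 block = -38
det of the 3×3 block = 90
det = (-38)·(90) = -3420

det(B) = -3420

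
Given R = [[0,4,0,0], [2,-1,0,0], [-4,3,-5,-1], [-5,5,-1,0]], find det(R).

R is block lower-triangular with a 2×2 block and a 2×2 block on the diagonal, so its determinant equals the product of the determinants of the diagonal blocks.
det of the 2×2 block = -8
det of the 2×2 block = -1
det = (-8)·(-1) = 8

8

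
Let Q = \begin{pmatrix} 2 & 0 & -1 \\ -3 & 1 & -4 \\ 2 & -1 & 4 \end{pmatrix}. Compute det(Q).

-1

Expand along column 2:
  + 1 · |2 -1; 2 4| = 1·(8 − (-2)) = 10
  − (-1) · |2 -1; -3 -4| = −(-1)·(-8 − 3) = -11
Sum: (10) + (-11) = -1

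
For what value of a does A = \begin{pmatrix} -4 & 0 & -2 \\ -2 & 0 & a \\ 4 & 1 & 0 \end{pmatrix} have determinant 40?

a = 9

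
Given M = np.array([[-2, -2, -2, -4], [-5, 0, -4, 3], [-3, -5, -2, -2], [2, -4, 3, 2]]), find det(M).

Expand along row 2 (it has 1 zero):
  − (-5) · M_21   where M_21 = det([-2 -2 -4; -5 -2 -2; -4 3 2]) = 52
  − (-4) · M_23   where M_23 = det([-2 -2 -4; -3 -5 -2; 2 -4 2]) = -56
  + (3) · M_24   where M_24 = det([-2 -2 -2; -3 -5 -2; 2 -4 3]) = -8
det = (-1)·(-5)·(52) + (-1)·(-4)·(-56) + (+1)·(3)·(-8) = 12

|M| = 12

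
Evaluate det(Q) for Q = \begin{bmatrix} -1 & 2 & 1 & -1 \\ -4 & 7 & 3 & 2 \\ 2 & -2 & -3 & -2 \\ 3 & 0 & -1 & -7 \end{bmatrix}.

Expand along row 4 (it has 1 zero):
  − (3) · M_41   where M_41 = det([2 1 -1; 7 3 2; -2 -3 -2]) = 25
  − (-1) · M_43   where M_43 = det([-1 2 -1; -4 7 2; 2 -2 -2]) = 8
  + (-7) · M_44   where M_44 = det([-1 2 1; -4 7 3; 2 -2 -3]) = -3
det = (-1)·(3)·(25) + (-1)·(-1)·(8) + (+1)·(-7)·(-3) = -46

-46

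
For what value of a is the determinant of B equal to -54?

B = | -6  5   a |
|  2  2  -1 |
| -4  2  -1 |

Expanding along the row containing a, det(B) is linear in a: det(B) = (12)·a + (30).
Set (12)·a + (30) = -54  ⇒  (12)·a = -84  ⇒  a = -7.

-7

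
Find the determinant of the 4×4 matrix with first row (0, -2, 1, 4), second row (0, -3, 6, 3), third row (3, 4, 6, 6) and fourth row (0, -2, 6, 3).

-63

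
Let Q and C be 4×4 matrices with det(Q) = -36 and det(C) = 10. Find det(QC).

det(QC) = det(Q)·det(C) = (-36)·(10) = -360

-360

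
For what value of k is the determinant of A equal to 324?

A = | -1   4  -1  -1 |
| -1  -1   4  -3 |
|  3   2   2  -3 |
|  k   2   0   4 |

0

Expanding along the column containing k, det(A) is linear in k: det(A) = (5)·k + (324).
Set (5)·k + (324) = 324  ⇒  (5)·k = 0  ⇒  k = 0.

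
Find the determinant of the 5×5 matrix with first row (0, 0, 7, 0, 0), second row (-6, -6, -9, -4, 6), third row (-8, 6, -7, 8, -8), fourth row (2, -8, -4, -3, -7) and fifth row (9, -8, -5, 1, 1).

-79324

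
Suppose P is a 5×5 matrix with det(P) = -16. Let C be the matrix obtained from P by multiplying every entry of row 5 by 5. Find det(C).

Scaling one row by 5 multiplies the determinant by 5.
det(C) = (5)·(-16) = -80

|C| = -80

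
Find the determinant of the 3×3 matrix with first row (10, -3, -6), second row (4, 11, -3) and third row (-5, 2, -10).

The determinant is -1583.

Expand along column 1:
  + 10 · |11 -3; 2 -10| = 10·(-110 − (-6)) = -1040
  − 4 · |-3 -6; 2 -10| = −4·(30 − (-12)) = -168
  + (-5) · |-3 -6; 11 -3| = (-5)·(9 − (-66)) = -375
Sum: (-1040) + (-168) + (-375) = -1583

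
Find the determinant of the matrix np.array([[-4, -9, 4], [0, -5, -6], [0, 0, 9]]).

The matrix is upper triangular, so the determinant is the product of the diagonal entries:
det = (-4) · (-5) · (9) = 180

180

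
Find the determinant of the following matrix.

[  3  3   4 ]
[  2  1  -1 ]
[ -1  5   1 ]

59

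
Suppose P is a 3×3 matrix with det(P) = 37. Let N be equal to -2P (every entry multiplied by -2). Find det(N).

For a 3×3 matrix, det(-2P) = (-2)^3·det(P) = -8·det(P).
det(N) = (-8)·(37) = -296

The determinant is -296.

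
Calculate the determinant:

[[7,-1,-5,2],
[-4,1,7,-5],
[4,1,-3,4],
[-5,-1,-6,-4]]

Expand along row 1:
  + (7) · M_11   where M_11 = det([1 7 -5; 1 -3 4; -1 -6 -4]) = 81
  − (-1) · M_12   where M_12 = det([-4 7 -5; 4 -3 4; -5 -6 -4]) = 23
  + (-5) · M_13   where M_13 = det([-4 1 -5; 4 1 4; -5 -1 -4]) = -9
  − (2) · M_14   where M_14 = det([-4 1 7; 4 1 -3; -5 -1 -6]) = 82
det = (+1)·(7)·(81) + (-1)·(-1)·(23) + (+1)·(-5)·(-9) + (-1)·(2)·(82) = 471

The determinant is 471.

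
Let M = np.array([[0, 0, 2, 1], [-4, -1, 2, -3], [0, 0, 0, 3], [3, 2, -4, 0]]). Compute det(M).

Expand along row 3 (it has 3 zeros):
  − (3) · M_34   where M_34 = det([0 0 2; -4 -1 2; 3 2 -4]) = -10
det = (-1)·(3)·(-10) = 30

30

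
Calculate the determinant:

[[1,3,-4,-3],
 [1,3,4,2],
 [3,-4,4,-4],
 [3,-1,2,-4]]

10

Expand along row 1:
  + (1) · M_11   where M_11 = det([3 4 2; -4 4 -4; -1 2 -4]) = -80
  − (3) · M_12   where M_12 = det([1 4 2; 3 4 -4; 3 2 -4]) = -20
  + (-4) · M_13   where M_13 = det([1 3 2; 3 -4 -4; 3 -1 -4]) = 30
  − (-3) · M_14   where M_14 = det([1 3 4; 3 -4 4; 3 -1 2]) = 50
det = (+1)·(1)·(-80) + (-1)·(3)·(-20) + (+1)·(-4)·(30) + (-1)·(-3)·(50) = 10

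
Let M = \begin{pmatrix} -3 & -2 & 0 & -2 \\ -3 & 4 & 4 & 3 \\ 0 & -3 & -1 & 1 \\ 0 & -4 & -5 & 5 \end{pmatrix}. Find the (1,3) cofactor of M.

Delete row 1 and column 3; the remaining 3×3 submatrix is [-3 4 3; 0 -3 1; 0 -4 5].
Its determinant is 33.
The cofactor carries sign (−1)^(1+3) = +1, so C_{1,3} = +(33) = 33.

The cofactor is 33.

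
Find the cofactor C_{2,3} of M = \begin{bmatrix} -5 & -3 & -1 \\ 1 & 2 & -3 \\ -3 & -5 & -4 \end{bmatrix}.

Delete row 2 and column 3; the remaining 2×2 submatrix is [-5 -3; -3 -5].
Its determinant is (-5)·(-5) − (-3)·(-3) = 16.
The cofactor carries sign (−1)^(2+3) = −1, so C_{2,3} = −(16) = -16.

The cofactor is -16.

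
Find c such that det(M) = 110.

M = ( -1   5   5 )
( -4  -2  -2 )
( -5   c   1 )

c = -4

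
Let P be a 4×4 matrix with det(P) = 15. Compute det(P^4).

50625

det(P^4) = (det P)^4 = (15)^4 = 50625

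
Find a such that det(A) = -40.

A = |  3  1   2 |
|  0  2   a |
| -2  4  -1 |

3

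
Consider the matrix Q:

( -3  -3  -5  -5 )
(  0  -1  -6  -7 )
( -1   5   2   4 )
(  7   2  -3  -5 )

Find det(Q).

Expand along row 2 (it has 1 zero):
  + (-1) · M_22   where M_22 = det([-3 -5 -5; -1 2 4; 7 -3 -5]) = -66
  − (-6) · M_23   where M_23 = det([-3 -3 -5; -1 5 4; 7 2 -5]) = 215
  + (-7) · M_24   where M_24 = det([-3 -3 -5; -1 5 2; 7 2 -3]) = 209
det = (+1)·(-1)·(-66) + (-1)·(-6)·(215) + (+1)·(-7)·(209) = -107

det(Q) = -107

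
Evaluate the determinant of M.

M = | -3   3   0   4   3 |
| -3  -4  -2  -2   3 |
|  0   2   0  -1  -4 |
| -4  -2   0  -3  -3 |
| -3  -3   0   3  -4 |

Expand along column 3 (it has 4 zeros):
  − (-2) · M_23   where M_23 = det([-3 3 4 3; 0 2 -1 -4; -4 -2 -3 -3; -3 -3 3 -4]) = -836
det = (-1)·(-2)·(-836) = -1672

The determinant is -1672.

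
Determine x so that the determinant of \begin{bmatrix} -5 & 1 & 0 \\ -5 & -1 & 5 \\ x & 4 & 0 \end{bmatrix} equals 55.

x = -9

Expanding along the row containing x, det(B) is linear in x: det(B) = (5)·x + (100).
Set (5)·x + (100) = 55  ⇒  (5)·x = -45  ⇒  x = -9.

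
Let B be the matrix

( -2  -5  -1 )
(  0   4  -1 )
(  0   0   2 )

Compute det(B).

B is upper triangular, so det(B) is the product of the diagonal entries:
det = (-2) · (4) · (2) = -16

|B| = -16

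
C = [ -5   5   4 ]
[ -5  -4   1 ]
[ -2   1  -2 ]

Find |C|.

Expand along row 1:
  + (-5) · |-4 1; 1 -2| = (-5)·(8 − 1) = -35
  − 5 · |-5 1; -2 -2| = −5·(10 − (-2)) = -60
  + 4 · |-5 -4; -2 1| = 4·(-5 − 8) = -52
Sum: (-35) + (-60) + (-52) = -147

|C| = -147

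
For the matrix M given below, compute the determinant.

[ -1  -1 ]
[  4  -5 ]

det(M) = 9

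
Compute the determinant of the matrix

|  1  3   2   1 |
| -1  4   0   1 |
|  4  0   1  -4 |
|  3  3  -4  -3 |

Expand along row 2 (it has 1 zero):
  − (-1) · M_21   where M_21 = det([3 2 1; 0 1 -4; 3 -4 -3]) = -84
  + (4) · M_22   where M_22 = det([1 2 1; 4 1 -4; 3 -4 -3]) = -38
  + (1) · M_24   where M_24 = det([1 3 2; 4 0 1; 3 3 -4]) = 78
det = (-1)·(-1)·(-84) + (+1)·(4)·(-38) + (+1)·(1)·(78) = -158

-158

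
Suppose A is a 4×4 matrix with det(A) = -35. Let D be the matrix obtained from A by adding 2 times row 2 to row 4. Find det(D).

Adding a multiple of one row to another leaves the determinant unchanged.
det(D) = (1)·(-35) = -35

-35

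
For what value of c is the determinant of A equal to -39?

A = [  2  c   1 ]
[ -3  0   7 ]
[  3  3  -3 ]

c = 1

Expanding along the column containing c, det(A) is linear in c: det(A) = (12)·c + (-51).
Set (12)·c + (-51) = -39  ⇒  (12)·c = 12  ⇒  c = 1.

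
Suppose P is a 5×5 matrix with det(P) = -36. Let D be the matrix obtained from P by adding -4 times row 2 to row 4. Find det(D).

-36

Adding a multiple of one row to another leaves the determinant unchanged.
det(D) = (1)·(-36) = -36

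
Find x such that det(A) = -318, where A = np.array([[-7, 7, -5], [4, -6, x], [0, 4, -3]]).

x = -7

Expanding along the column containing x, det(A) is linear in x: det(A) = (28)·x + (-122).
Set (28)·x + (-122) = -318  ⇒  (28)·x = -196  ⇒  x = -7.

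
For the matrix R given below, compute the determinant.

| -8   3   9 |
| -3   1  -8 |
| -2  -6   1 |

det(R) = 613

Expand along column 1:
  + (-8) · |1 -8; -6 1| = (-8)·(1 − 48) = 376
  − (-3) · |3 9; -6 1| = −(-3)·(3 − (-54)) = 171
  + (-2) · |3 9; 1 -8| = (-2)·(-24 − 9) = 66
Sum: (376) + (171) + (66) = 613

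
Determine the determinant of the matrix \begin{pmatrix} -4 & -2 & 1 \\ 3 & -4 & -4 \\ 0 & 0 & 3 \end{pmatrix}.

66

Expand along row 3:
  + 3 · |-4 -2; 3 -4| = 3·(16 − (-6)) = 66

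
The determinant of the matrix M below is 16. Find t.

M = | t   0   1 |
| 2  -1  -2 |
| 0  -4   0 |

-3

Expanding along the column containing t, det(M) is linear in t: det(M) = (-8)·t + (-8).
Set (-8)·t + (-8) = 16  ⇒  (-8)·t = 24  ⇒  t = -3.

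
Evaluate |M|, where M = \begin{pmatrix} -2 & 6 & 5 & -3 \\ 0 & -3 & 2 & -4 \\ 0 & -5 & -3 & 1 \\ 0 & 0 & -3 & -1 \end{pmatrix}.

Expand along column 1 (it has 3 zeros):
  + (-2) · M_11   where M_11 = det([-3 2 -4; -5 -3 1; 0 -3 -1]) = -88
det = (+1)·(-2)·(-88) = 176

|M| = 176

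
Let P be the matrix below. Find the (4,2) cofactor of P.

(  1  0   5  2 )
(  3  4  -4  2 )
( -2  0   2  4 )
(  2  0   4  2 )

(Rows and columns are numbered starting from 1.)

Delete row 4 and column 2; the remaining 3×3 submatrix is [1 5 2; 3 -4 2; -2 2 4].
Its determinant is -104.
The cofactor carries sign (−1)^(4+2) = +1, so C_{4,2} = +(-104) = -104.

The cofactor is -104.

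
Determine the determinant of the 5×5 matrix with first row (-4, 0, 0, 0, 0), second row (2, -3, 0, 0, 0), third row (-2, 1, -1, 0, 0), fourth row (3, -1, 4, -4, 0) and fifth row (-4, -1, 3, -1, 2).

The matrix is lower triangular, so the determinant is the product of the diagonal entries:
det = (-4) · (-3) · (-1) · (-4) · (2) = 96

The determinant is 96.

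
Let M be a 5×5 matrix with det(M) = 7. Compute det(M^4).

2401

det(M^4) = (det M)^4 = (7)^4 = 2401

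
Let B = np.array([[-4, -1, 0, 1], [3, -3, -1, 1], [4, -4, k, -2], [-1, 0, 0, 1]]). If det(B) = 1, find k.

Expanding along the column containing k, det(B) is linear in k: det(B) = (13)·k + (14).
Set (13)·k + (14) = 1  ⇒  (13)·k = -13  ⇒  k = -1.

k = -1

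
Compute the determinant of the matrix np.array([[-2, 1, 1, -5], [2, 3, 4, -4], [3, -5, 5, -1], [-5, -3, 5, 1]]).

The determinant is -1326.

Expand along row 1:
  + (-2) · M_11   where M_11 = det([3 4 -4; -5 5 -1; -3 5 1]) = 102
  − (1) · M_12   where M_12 = det([2 4 -4; 3 5 -1; -5 5 1]) = -132
  + (1) · M_13   where M_13 = det([2 3 -4; 3 -5 -1; -5 -3 1]) = 126
  − (-5) · M_14   where M_14 = det([2 3 4; 3 -5 5; -5 -3 5]) = -276
det = (+1)·(-2)·(102) + (-1)·(1)·(-132) + (+1)·(1)·(126) + (-1)·(-5)·(-276) = -1326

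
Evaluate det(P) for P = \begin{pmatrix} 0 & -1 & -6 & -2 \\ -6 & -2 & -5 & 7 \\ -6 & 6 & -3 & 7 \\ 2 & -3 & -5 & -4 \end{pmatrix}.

Expand along row 1 (it has 1 zero):
  − (-1) · M_12   where M_12 = det([-6 -5 7; -6 -3 7; 2 -5 -4]) = 20
  + (-6) · M_13   where M_13 = det([-6 -2 7; -6 6 7; 2 -3 -4]) = 80
  − (-2) · M_14   where M_14 = det([-6 -2 -5; -6 6 -3; 2 -3 -5]) = 276
det = (-1)·(-1)·(20) + (+1)·(-6)·(80) + (-1)·(-2)·(276) = 92

92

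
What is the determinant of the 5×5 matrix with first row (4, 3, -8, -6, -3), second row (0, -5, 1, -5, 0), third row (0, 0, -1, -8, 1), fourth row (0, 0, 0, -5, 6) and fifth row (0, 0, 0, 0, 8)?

-800

The matrix is upper triangular, so the determinant is the product of the diagonal entries:
det = (4) · (-5) · (-1) · (-5) · (8) = -800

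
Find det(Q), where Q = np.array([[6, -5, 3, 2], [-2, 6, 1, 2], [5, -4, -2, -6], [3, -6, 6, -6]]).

1812

Expand along row 1:
  + (6) · M_11   where M_11 = det([6 1 2; -4 -2 -6; -6 6 -6]) = 228
  − (-5) · M_12   where M_12 = det([-2 1 2; 5 -2 -6; 3 6 -6]) = -12
  + (3) · M_13   where M_13 = det([-2 6 2; 5 -4 -6; 3 -6 -6]) = 60
  − (2) · M_14   where M_14 = det([-2 6 1; 5 -4 -2; 3 -6 6]) = -162
det = (+1)·(6)·(228) + (-1)·(-5)·(-12) + (+1)·(3)·(60) + (-1)·(2)·(-162) = 1812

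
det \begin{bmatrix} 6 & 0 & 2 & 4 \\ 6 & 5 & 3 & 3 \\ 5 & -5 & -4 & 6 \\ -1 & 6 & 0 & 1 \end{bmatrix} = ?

The determinant is -358.

Expand along row 1 (it has 1 zero):
  + (6) · M_11   where M_11 = det([5 3 3; -5 -4 6; 6 0 1]) = 175
  + (2) · M_13   where M_13 = det([6 5 3; 5 -5 6; -1 6 1]) = -226
  − (4) · M_14   where M_14 = det([6 5 3; 5 -5 -4; -1 6 0]) = 239
det = (+1)·(6)·(175) + (+1)·(2)·(-226) + (-1)·(4)·(239) = -358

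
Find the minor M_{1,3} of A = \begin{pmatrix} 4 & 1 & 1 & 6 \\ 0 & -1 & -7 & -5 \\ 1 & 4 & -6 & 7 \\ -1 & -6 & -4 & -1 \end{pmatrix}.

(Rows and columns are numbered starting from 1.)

16

Delete row 1 and column 3; the remaining 3×3 submatrix is [0 -1 -5; 1 4 7; -1 -6 -1].
Its determinant is 16.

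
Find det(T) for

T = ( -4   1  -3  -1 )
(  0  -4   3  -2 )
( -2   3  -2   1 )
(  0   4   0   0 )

-56

Expand along row 4 (it has 3 zeros):
  + (4) · M_42   where M_42 = det([-4 -3 -1; 0 3 -2; -2 -2 1]) = -14
det = (+1)·(4)·(-14) = -56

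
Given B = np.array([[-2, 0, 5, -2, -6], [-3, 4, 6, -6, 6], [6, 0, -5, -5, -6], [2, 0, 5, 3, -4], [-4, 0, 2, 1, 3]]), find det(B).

Expand along column 2 (it has 4 zeros):
  + (4) · M_22   where M_22 = det([-2 5 -2 -6; 6 -5 -5 -6; 2 5 3 -4; -4 2 1 3]) = -56
det = (+1)·(4)·(-56) = -224

-224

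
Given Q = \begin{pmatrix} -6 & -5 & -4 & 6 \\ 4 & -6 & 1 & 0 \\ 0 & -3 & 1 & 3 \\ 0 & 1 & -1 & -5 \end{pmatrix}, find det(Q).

Expand along column 1 (it has 2 zeros):
  + (-6) · M_11   where M_11 = det([-6 1 0; -3 1 3; 1 -1 -5]) = 0
  − (4) · M_21   where M_21 = det([-5 -4 6; -3 1 3; 1 -1 -5]) = 70
det = (+1)·(-6)·(0) + (-1)·(4)·(70) = -280

-280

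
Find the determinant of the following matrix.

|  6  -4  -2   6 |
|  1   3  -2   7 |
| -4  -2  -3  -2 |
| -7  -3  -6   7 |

Expand along row 1:
  + (6) · M_11   where M_11 = det([3 -2 7; -2 -3 -2; -3 -6 7]) = -118
  − (-4) · M_12   where M_12 = det([1 -2 7; -4 -3 -2; -7 -6 7]) = -96
  + (-2) · M_13   where M_13 = det([1 3 7; -4 -2 -2; -7 -3 7]) = 92
  − (6) · M_14   where M_14 = det([1 3 -2; -4 -2 -3; -7 -3 -6]) = -2
det = (+1)·(6)·(-118) + (-1)·(-4)·(-96) + (+1)·(-2)·(92) + (-1)·(6)·(-2) = -1264

-1264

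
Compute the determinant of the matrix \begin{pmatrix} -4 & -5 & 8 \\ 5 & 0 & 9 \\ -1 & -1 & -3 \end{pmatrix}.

-106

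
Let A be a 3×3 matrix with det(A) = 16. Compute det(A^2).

det(A^2) = (det A)^2 = (16)^2 = 256

256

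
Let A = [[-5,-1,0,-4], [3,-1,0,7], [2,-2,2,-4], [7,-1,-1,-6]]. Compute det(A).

|A| = -396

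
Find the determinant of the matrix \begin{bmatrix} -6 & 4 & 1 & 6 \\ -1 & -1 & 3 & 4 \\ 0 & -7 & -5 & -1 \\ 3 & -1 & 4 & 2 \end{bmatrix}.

Expand along row 3 (it has 1 zero):
  − (-7) · M_32   where M_32 = det([-6 1 6; -1 3 4; 3 4 2]) = -4
  + (-5) · M_33   where M_33 = det([-6 4 6; -1 -1 4; 3 -1 2]) = 68
  − (-1) · M_34   where M_34 = det([-6 4 1; -1 -1 3; 3 -1 4]) = 62
det = (-1)·(-7)·(-4) + (+1)·(-5)·(68) + (-1)·(-1)·(62) = -306

The determinant is -306.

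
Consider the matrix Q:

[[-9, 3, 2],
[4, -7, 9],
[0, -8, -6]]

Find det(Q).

-1018

Expand along column 1:
  + (-9) · |-7 9; -8 -6| = (-9)·(42 − (-72)) = -1026
  − 4 · |3 2; -8 -6| = −4·(-18 − (-16)) = 8
Sum: (-1026) + (8) = -1018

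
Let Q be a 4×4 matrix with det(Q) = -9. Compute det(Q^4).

det(Q^4) = (det Q)^4 = (-9)^4 = 6561

The determinant is 6561.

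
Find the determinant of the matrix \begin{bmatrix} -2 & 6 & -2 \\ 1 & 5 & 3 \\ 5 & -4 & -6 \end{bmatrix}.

220

Expand along row 1:
  + (-2) · |5 3; -4 -6| = (-2)·(-30 − (-12)) = 36
  − 6 · |1 3; 5 -6| = −6·(-6 − 15) = 126
  + (-2) · |1 5; 5 -4| = (-2)·(-4 − 25) = 58
Sum: (36) + (126) + (58) = 220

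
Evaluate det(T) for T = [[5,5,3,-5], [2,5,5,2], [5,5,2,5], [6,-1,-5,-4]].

det(T) = -210

Expand along row 1:
  + (5) · M_11   where M_11 = det([5 5 2; 5 2 5; -1 -5 -4]) = 114
  − (5) · M_12   where M_12 = det([2 5 2; 5 2 5; 6 -5 -4]) = 210
  + (3) · M_13   where M_13 = det([2 5 2; 5 5 5; 6 -1 -4]) = 150
  − (-5) · M_14   where M_14 = det([2 5 5; 5 5 2; 6 -1 -5]) = -36
det = (+1)·(5)·(114) + (-1)·(5)·(210) + (+1)·(3)·(150) + (-1)·(-5)·(-36) = -210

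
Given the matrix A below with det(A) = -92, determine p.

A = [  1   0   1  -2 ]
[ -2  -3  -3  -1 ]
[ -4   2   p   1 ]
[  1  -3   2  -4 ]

Expanding along the column containing p, det(A) is linear in p: det(A) = (-9)·p + (-92).
Set (-9)·p + (-92) = -92  ⇒  (-9)·p = 0  ⇒  p = 0.

p = 0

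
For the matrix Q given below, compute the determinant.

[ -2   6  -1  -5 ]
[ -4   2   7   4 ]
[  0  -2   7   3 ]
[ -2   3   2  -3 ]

|Q| = -230

Expand along row 3 (it has 1 zero):
  − (-2) · M_32   where M_32 = det([-2 -1 -5; -4 7 4; -2 2 -3]) = 48
  + (7) · M_33   where M_33 = det([-2 6 -5; -4 2 4; -2 3 -3]) = -44
  − (3) · M_34   where M_34 = det([-2 6 -1; -4 2 7; -2 3 2]) = 6
det = (-1)·(-2)·(48) + (+1)·(7)·(-44) + (-1)·(3)·(6) = -230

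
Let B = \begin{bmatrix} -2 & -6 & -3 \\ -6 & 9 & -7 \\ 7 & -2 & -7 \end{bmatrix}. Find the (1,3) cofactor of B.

Delete row 1 and column 3; the remaining 2×2 submatrix is [-6 9; 7 -2].
Its determinant is (-6)·(-2) − 9·7 = -51.
The cofactor carries sign (−1)^(1+3) = +1, so C_{1,3} = +(-51) = -51.

-51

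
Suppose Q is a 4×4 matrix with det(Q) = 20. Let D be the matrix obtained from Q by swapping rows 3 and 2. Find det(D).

-20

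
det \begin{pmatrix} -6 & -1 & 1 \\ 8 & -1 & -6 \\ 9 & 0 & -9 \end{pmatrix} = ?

Expand along column 2:
  − (-1) · |8 -6; 9 -9| = −(-1)·(-72 − (-54)) = -18
  + (-1) · |-6 1; 9 -9| = (-1)·(54 − 9) = -45
Sum: (-18) + (-45) = -63

-63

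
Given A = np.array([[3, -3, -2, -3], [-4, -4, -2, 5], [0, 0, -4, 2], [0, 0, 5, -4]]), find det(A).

A is block upper-triangular with a 2×2 block and a 2×2 block on the diagonal, so its determinant equals the product of the determinants of the diagonal blocks.
det of the 2×2 block = -24
det of the 2×2 block = 6
det = (-24)·(6) = -144

The determinant is -144.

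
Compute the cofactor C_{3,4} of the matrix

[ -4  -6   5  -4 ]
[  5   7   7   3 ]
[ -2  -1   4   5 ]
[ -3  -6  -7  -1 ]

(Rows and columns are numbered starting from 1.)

Delete row 3 and column 4; the remaining 3×3 submatrix is [-4 -6 5; 5 7 7; -3 -6 -7].
Its determinant is -101.
The cofactor carries sign (−1)^(3+4) = −1, so C_{3,4} = −(-101) = 101.

101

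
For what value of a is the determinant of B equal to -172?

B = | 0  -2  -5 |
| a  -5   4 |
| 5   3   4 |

Expanding along the column containing a, det(B) is linear in a: det(B) = (-7)·a + (-165).
Set (-7)·a + (-165) = -172  ⇒  (-7)·a = -7  ⇒  a = 1.

1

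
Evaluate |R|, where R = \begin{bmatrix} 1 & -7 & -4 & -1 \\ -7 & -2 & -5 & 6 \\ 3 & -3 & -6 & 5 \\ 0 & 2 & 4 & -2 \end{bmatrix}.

Expand along row 4 (it has 1 zero):
  + (2) · M_42   where M_42 = det([1 -4 -1; -7 -5 6; 3 -6 5]) = -258
  − (4) · M_43   where M_43 = det([1 -7 -1; -7 -2 6; 3 -3 5]) = -390
  + (-2) · M_44   where M_44 = det([1 -7 -4; -7 -2 -5; 3 -3 -6]) = 288
det = (+1)·(2)·(-258) + (-1)·(4)·(-390) + (+1)·(-2)·(288) = 468

|R| = 468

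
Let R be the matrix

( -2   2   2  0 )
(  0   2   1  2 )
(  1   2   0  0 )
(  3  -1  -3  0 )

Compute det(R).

det(R) = 8

Expand along column 4 (it has 3 zeros):
  + (2) · M_24   where M_24 = det([-2 2 2; 1 2 0; 3 -1 -3]) = 4
det = (+1)·(2)·(4) = 8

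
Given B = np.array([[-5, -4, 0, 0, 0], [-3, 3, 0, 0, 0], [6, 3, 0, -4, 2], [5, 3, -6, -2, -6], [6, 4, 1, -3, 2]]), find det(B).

B is block lower-triangular with a 2×2 block and a 3×3 block on the diagonal, so its determinant equals the product of the determinants of the diagonal blocks.
det of the 2×2 block = -27
det of the 3×3 block = 16
det = (-27)·(16) = -432

det(B) = -432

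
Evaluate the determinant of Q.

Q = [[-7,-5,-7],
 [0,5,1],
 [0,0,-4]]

The determinant is 140.

Q is upper triangular, so det(Q) is the product of the diagonal entries:
det = (-7) · (5) · (-4) = 140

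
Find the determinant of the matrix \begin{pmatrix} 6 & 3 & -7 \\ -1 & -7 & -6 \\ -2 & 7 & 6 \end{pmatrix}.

The determinant is 201.

Expand along row 1:
  + 6 · |-7 -6; 7 6| = 6·(-42 − (-42)) = 0
  − 3 · |-1 -6; -2 6| = −3·(-6 − 12) = 54
  + (-7) · |-1 -7; -2 7| = (-7)·(-7 − 14) = 147
Sum: (0) + (54) + (147) = 201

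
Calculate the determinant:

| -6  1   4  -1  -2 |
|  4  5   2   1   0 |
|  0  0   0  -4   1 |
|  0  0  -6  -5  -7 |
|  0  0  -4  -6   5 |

The determinant is 7344.

The matrix is block upper-triangular with a 2×2 block and a 3×3 block on the diagonal, so its determinant equals the product of the determinants of the diagonal blocks.
det of the 2×2 block = -34
det of the 3×3 block = -216
det = (-34)·(-216) = 7344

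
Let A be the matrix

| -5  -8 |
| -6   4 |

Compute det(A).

det(A) = (-5)·4 − (-8)·(-6) = -20 − 48 = -68

det(A) = -68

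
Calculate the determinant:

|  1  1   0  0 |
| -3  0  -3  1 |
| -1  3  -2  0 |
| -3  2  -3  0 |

The determinant is -2.

Expand along column 4 (it has 3 zeros):
  + (1) · M_24   where M_24 = det([1 1 0; -1 3 -2; -3 2 -3]) = -2
det = (+1)·(1)·(-2) = -2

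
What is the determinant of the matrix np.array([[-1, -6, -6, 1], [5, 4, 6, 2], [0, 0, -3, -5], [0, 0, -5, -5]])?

-260

The matrix is block upper-triangular with a 2×2 block and a 2×2 block on the diagonal, so its determinant equals the product of the determinants of the diagonal blocks.
det of the 2×2 block = 26
det of the 2×2 block = -10
det = (26)·(-10) = -260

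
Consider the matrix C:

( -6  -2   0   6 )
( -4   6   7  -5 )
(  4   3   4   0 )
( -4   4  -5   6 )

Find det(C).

The determinant is -3590.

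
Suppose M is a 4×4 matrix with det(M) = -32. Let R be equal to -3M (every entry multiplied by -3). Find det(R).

For a 4×4 matrix, det(-3M) = (-3)^4·det(M) = 81·det(M).
det(R) = (81)·(-32) = -2592

det(R) = -2592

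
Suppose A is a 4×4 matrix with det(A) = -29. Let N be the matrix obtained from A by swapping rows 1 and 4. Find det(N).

29

Swapping two rows multiplies the determinant by −1.
det(N) = (-1)·(-29) = 29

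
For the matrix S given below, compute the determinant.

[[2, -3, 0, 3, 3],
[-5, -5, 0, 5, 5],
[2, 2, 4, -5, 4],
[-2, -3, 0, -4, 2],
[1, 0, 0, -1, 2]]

det(S) = 1500

Expand along column 3 (it has 4 zeros):
  + (4) · M_33   where M_33 = det([2 -3 3 3; -5 -5 5 5; -2 -3 -4 2; 1 0 -1 2]) = 375
det = (+1)·(4)·(375) = 1500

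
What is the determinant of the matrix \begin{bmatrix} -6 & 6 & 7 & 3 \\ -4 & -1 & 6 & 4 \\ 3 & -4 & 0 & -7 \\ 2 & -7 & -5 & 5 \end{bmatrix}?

Expand along row 3 (it has 1 zero):
  + (3) · M_31   where M_31 = det([6 7 3; -1 6 4; -7 -5 5]) = 280
  − (-4) · M_32   where M_32 = det([-6 7 3; -4 6 4; 2 -5 5]) = -80
  − (-7) · M_34   where M_34 = det([-6 6 7; -4 -1 6; 2 -7 -5]) = -120
det = (+1)·(3)·(280) + (-1)·(-4)·(-80) + (-1)·(-7)·(-120) = -320

The determinant is -320.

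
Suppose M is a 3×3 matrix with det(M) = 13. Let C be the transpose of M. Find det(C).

det(Mᵀ) = det(M).
det(C) = (1)·(13) = 13

|C| = 13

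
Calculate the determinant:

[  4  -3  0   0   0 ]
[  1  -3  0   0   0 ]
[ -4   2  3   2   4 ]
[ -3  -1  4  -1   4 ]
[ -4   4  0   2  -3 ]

The matrix is block lower-triangular with a 2×2 block and a 3×3 block on the diagonal, so its determinant equals the product of the determinants of the diagonal blocks.
det of the 2×2 block = -9
det of the 3×3 block = 41
det = (-9)·(41) = -369

-369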